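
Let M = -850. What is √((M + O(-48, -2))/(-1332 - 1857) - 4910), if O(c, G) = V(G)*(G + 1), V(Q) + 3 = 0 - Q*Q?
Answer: I*√5547849087/1063 ≈ 70.069*I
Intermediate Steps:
V(Q) = -3 - Q² (V(Q) = -3 + (0 - Q*Q) = -3 + (0 - Q²) = -3 - Q²)
O(c, G) = (1 + G)*(-3 - G²) (O(c, G) = (-3 - G²)*(G + 1) = (-3 - G²)*(1 + G) = (1 + G)*(-3 - G²))
√((M + O(-48, -2))/(-1332 - 1857) - 4910) = √((-850 - (1 - 2)*(3 + (-2)²))/(-1332 - 1857) - 4910) = √((-850 - 1*(-1)*(3 + 4))/(-3189) - 4910) = √((-850 - 1*(-1)*7)*(-1/3189) - 4910) = √((-850 + 7)*(-1/3189) - 4910) = √(-843*(-1/3189) - 4910) = √(281/1063 - 4910) = √(-5219049/1063) = I*√5547849087/1063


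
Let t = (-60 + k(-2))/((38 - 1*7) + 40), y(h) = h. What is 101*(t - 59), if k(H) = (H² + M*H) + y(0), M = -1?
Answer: -428543/71 ≈ -6035.8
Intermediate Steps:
k(H) = H² - H (k(H) = (H² - H) + 0 = H² - H)
t = -54/71 (t = (-60 - 2*(-1 - 2))/((38 - 1*7) + 40) = (-60 - 2*(-3))/((38 - 7) + 40) = (-60 + 6)/(31 + 40) = -54/71 ≈ -0.76056)
101*(t - 59) = 101*(-54/71 - 59) = 101*(-4243/71) = -428543/71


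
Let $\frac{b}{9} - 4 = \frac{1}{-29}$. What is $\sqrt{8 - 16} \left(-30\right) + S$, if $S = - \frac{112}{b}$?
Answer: $- \frac{3248}{1035} - 60 i \sqrt{2} \approx -3.1382 - 84.853 i$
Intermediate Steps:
$b = \frac{1035}{29}$ ($b = 36 + \frac{9}{-29} = 36 + 9 \left(- \frac{1}{29}\right) = 36 - \frac{9}{29} = \frac{1035}{29} \approx 35.69$)
$S = - \frac{3248}{1035}$ ($S = - \frac{112}{\frac{1035}{29}} = \left(-112\right) \frac{29}{1035} = - \frac{3248}{1035} \approx -3.1382$)
$\sqrt{8 - 16} \left(-30\right) + S = \sqrt{8 - 16} \left(-30\right) - \frac{3248}{1035} = \sqrt{-8} \left(-30\right) - \frac{3248}{1035} = 2 i \sqrt{2} \left(-30\right) - \frac{3248}{1035} = - 60 i \sqrt{2} - \frac{3248}{1035} = - \frac{3248}{1035} - 60 i \sqrt{2}$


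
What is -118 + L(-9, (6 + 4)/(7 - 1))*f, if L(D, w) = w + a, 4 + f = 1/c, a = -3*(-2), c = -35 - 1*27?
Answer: -9225/62 ≈ -148.79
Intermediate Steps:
c = -62 (c = -35 - 27 = -62)
a = 6
f = -249/62 (f = -4 + 1/(-62) = -4 - 1/62 = -249/62 ≈ -4.0161)
L(D, w) = 6 + w (L(D, w) = w + 6 = 6 + w)
-118 + L(-9, (6 + 4)/(7 - 1))*f = -118 + (6 + (6 + 4)/(7 - 1))*(-249/62) = -118 + (6 + 10/6)*(-249/62) = -118 + (6 + 10*(⅙))*(-249/62) = -118 + (6 + 5/3)*(-249/62) = -118 + (23/3)*(-249/62) = -118 - 1909/62 = -9225/62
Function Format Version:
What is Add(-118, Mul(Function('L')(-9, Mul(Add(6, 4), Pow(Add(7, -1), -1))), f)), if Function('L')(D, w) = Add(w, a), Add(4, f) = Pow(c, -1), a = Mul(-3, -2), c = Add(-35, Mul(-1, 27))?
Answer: Rational(-9225, 62) ≈ -148.79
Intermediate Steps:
c = -62 (c = Add(-35, -27) = -62)
a = 6
f = Rational(-249, 62) (f = Add(-4, Pow(-62, -1)) = Add(-4, Rational(-1, 62)) = Rational(-249, 62) ≈ -4.0161)
Function('L')(D, w) = Add(6, w) (Function('L')(D, w) = Add(w, 6) = Add(6, w))
Add(-118, Mul(Function('L')(-9, Mul(Add(6, 4), Pow(Add(7, -1), -1))), f)) = Add(-118, Mul(Add(6, Mul(Add(6, 4), Pow(Add(7, -1), -1))), Rational(-249, 62))) = Add(-118, Mul(Add(6, Mul(10, Pow(6, -1))), Rational(-249, 62))) = Add(-118, Mul(Add(6, Mul(10, Rational(1, 6))), Rational(-249, 62))) = Add(-118, Mul(Add(6, Rational(5, 3)), Rational(-249, 62))) = Add(-118, Mul(Rational(23, 3), Rational(-249, 62))) = Add(-118, Rational(-1909, 62)) = Rational(-9225, 62)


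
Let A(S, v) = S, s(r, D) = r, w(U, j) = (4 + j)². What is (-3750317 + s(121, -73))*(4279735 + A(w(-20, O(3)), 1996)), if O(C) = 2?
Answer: -16049980085116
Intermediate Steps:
(-3750317 + s(121, -73))*(4279735 + A(w(-20, O(3)), 1996)) = (-3750317 + 121)*(4279735 + (4 + 2)²) = -3750196*(4279735 + 6²) = -3750196*(4279735 + 36) = -3750196*4279771 = -16049980085116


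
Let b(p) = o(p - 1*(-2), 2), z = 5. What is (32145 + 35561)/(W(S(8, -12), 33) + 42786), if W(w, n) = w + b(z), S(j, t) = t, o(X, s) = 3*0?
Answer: 33853/21387 ≈ 1.5829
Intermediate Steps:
o(X, s) = 0
b(p) = 0
W(w, n) = w (W(w, n) = w + 0 = w)
(32145 + 35561)/(W(S(8, -12), 33) + 42786) = (32145 + 35561)/(-12 + 42786) = 67706/42774 = 67706*(1/42774) = 33853/21387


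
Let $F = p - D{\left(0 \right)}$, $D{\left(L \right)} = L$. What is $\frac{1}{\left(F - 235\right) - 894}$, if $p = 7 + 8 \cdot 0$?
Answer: $- \frac{1}{1122} \approx -0.00089127$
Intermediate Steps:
$p = 7$ ($p = 7 + 0 = 7$)
$F = 7$ ($F = 7 - 0 = 7 + 0 = 7$)
$\frac{1}{\left(F - 235\right) - 894} = \frac{1}{\left(7 - 235\right) - 894} = \frac{1}{-228 - 894} = \frac{1}{-1122} = - \frac{1}{1122}$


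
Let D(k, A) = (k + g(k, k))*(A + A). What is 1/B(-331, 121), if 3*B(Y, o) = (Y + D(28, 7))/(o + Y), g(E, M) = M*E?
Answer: -210/3679 ≈ -0.057081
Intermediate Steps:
g(E, M) = E*M
D(k, A) = 2*A*(k + k²) (D(k, A) = (k + k*k)*(A + A) = (k + k²)*(2*A) = 2*A*(k + k²))
B(Y, o) = (11368 + Y)/(3*(Y + o)) (B(Y, o) = ((Y + 2*7*28*(1 + 28))/(o + Y))/3 = ((Y + 2*7*28*29)/(Y + o))/3 = ((Y + 11368)/(Y + o))/3 = ((11368 + Y)/(Y + o))/3 = (11368 + Y)/(3*(Y + o)))
1/B(-331, 121) = 1/((11368 - 331)/(3*(-331 + 121))) = 1/((⅓)*11037/(-210)) = 1/((⅓)*(-1/210)*11037) = 1/(-3679/210) = -210/3679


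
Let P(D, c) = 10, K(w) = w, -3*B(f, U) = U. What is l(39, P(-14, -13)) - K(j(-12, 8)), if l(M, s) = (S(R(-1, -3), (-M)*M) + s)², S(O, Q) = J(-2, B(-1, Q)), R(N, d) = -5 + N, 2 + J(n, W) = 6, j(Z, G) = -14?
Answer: 210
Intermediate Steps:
B(f, U) = -U/3
J(n, W) = 4 (J(n, W) = -2 + 6 = 4)
S(O, Q) = 4
l(M, s) = (4 + s)²
l(39, P(-14, -13)) - K(j(-12, 8)) = (4 + 10)² - 1*(-14) = 14² + 14 = 196 + 14 = 210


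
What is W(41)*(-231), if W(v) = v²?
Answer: -388311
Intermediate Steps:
W(41)*(-231) = 41²*(-231) = 1681*(-231) = -388311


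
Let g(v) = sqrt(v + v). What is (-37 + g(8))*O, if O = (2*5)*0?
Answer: 0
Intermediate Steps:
g(v) = sqrt(2)*sqrt(v) (g(v) = sqrt(2*v) = sqrt(2)*sqrt(v))
O = 0 (O = 10*0 = 0)
(-37 + g(8))*O = (-37 + sqrt(2)*sqrt(8))*0 = (-37 + sqrt(2)*(2*sqrt(2)))*0 = (-37 + 4)*0 = -33*0 = 0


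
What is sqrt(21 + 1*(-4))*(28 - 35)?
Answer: -7*sqrt(17) ≈ -28.862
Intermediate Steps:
sqrt(21 + 1*(-4))*(28 - 35) = sqrt(21 - 4)*(-7) = sqrt(17)*(-7) = -7*sqrt(17)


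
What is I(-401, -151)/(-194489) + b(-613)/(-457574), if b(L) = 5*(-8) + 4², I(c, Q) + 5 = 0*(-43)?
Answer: 3477803/44496554843 ≈ 7.8159e-5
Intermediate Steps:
I(c, Q) = -5 (I(c, Q) = -5 + 0*(-43) = -5 + 0 = -5)
b(L) = -24 (b(L) = -40 + 16 = -24)
I(-401, -151)/(-194489) + b(-613)/(-457574) = -5/(-194489) - 24/(-457574) = -5*(-1/194489) - 24*(-1/457574) = 5/194489 + 12/228787 = 3477803/44496554843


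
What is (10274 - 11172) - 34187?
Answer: -35085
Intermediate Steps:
(10274 - 11172) - 34187 = -898 - 34187 = -35085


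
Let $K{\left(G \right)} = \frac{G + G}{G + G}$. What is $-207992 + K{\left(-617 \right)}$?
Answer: $-207991$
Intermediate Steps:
$K{\left(G \right)} = 1$ ($K{\left(G \right)} = \frac{2 G}{2 G} = 2 G \frac{1}{2 G} = 1$)
$-207992 + K{\left(-617 \right)} = -207992 + 1 = -207991$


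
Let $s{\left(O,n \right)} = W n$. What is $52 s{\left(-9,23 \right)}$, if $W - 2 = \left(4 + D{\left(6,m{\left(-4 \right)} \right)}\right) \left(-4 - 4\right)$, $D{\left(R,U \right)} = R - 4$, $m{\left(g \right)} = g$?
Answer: $-55016$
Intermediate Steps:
$D{\left(R,U \right)} = -4 + R$
$W = -46$ ($W = 2 + \left(4 + \left(-4 + 6\right)\right) \left(-4 - 4\right) = 2 + \left(4 + 2\right) \left(-8\right) = 2 + 6 \left(-8\right) = 2 - 48 = -46$)
$s{\left(O,n \right)} = - 46 n$
$52 s{\left(-9,23 \right)} = 52 \left(\left(-46\right) 23\right) = 52 \left(-1058\right) = -55016$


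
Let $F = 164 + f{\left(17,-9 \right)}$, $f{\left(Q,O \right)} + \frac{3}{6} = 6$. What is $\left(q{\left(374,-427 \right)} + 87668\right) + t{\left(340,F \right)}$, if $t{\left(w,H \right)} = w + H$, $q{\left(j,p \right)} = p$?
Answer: $\frac{175501}{2} \approx 87751.0$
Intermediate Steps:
$f{\left(Q,O \right)} = \frac{11}{2}$ ($f{\left(Q,O \right)} = - \frac{1}{2} + 6 = \frac{11}{2}$)
$F = \frac{339}{2}$ ($F = 164 + \frac{11}{2} = \frac{339}{2} \approx 169.5$)
$t{\left(w,H \right)} = H + w$
$\left(q{\left(374,-427 \right)} + 87668\right) + t{\left(340,F \right)} = \left(-427 + 87668\right) + \left(\frac{339}{2} + 340\right) = 87241 + \frac{1019}{2} = \frac{175501}{2}$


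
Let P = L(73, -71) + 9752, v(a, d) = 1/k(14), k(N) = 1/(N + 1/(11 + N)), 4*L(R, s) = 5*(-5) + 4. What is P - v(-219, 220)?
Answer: 973271/100 ≈ 9732.7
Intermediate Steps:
L(R, s) = -21/4 (L(R, s) = (5*(-5) + 4)/4 = (-25 + 4)/4 = (1/4)*(-21) = -21/4)
v(a, d) = 351/25 (v(a, d) = 1/((11 + 14)/(1 + 14**2 + 11*14)) = 1/(25/(1 + 196 + 154)) = 1/(25/351) = 351/25)
P = 38987/4 (P = -21/4 + 9752 = 38987/4 ≈ 9746.8)
P - v(-219, 220) = 38987/4 - 1*351/25 = 38987/4 - 351/25 = 973271/100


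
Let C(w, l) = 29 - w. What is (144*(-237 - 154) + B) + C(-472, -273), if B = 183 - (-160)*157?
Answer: -30500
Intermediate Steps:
B = 25303 (B = 183 - 160*(-157) = 183 + 25120 = 25303)
(144*(-237 - 154) + B) + C(-472, -273) = (144*(-237 - 154) + 25303) + (29 - 1*(-472)) = (144*(-391) + 25303) + (29 + 472) = (-56304 + 25303) + 501 = -31001 + 501 = -30500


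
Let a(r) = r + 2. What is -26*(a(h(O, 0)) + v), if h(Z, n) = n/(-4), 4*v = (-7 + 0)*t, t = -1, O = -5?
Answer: -195/2 ≈ -97.500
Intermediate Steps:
v = 7/4 (v = ((-7 + 0)*(-1))/4 = (-7*(-1))/4 = (¼)*7 = 7/4 ≈ 1.7500)
h(Z, n) = -n/4 (h(Z, n) = n*(-¼) = -n/4)
a(r) = 2 + r
-26*(a(h(O, 0)) + v) = -26*((2 - ¼*0) + 7/4) = -26*((2 + 0) + 7/4) = -26*(2 + 7/4) = -26*15/4 = -195/2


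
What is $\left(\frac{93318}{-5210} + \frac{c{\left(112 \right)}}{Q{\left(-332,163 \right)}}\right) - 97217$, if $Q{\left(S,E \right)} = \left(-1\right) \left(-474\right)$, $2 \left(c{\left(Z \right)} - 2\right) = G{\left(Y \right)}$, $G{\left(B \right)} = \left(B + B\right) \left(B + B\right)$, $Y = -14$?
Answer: $- \frac{60030862543}{617385} \approx -97234.0$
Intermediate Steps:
$G{\left(B \right)} = 4 B^{2}$ ($G{\left(B \right)} = 2 B 2 B = 4 B^{2}$)
$c{\left(Z \right)} = 394$ ($c{\left(Z \right)} = 2 + \frac{4 \left(-14\right)^{2}}{2} = 2 + \frac{4 \cdot 196}{2} = 2 + \frac{1}{2} \cdot 784 = 2 + 392 = 394$)
$Q{\left(S,E \right)} = 474$
$\left(\frac{93318}{-5210} + \frac{c{\left(112 \right)}}{Q{\left(-332,163 \right)}}\right) - 97217 = \left(\frac{93318}{-5210} + \frac{394}{474}\right) - 97217 = \left(93318 \left(- \frac{1}{5210}\right) + 394 \cdot \frac{1}{474}\right) - 97217 = \left(- \frac{46659}{2605} + \frac{197}{237}\right) - 97217 = - \frac{10544998}{617385} - 97217 = - \frac{60030862543}{617385}$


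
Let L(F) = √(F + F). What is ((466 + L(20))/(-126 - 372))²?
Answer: (233 + √10)²/62001 ≈ 0.89954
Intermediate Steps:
L(F) = √2*√F (L(F) = √(2*F) = √2*√F)
((466 + L(20))/(-126 - 372))² = ((466 + √2*√20)/(-126 - 372))² = ((466 + √2*(2*√5))/(-498))² = ((466 + 2*√10)*(-1/498))² = (-233/249 - √10/249)²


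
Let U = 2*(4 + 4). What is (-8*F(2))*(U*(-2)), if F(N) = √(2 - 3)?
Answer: 256*I ≈ 256.0*I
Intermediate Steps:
U = 16 (U = 2*8 = 16)
F(N) = I (F(N) = √(-1) = I)
(-8*F(2))*(U*(-2)) = (-8*I)*(16*(-2)) = -8*I*(-32) = 256*I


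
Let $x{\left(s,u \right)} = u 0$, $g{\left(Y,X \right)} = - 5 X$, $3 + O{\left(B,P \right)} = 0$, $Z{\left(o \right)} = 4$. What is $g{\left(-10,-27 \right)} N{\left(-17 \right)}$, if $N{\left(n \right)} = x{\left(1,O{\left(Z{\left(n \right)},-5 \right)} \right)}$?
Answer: $0$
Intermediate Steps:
$O{\left(B,P \right)} = -3$ ($O{\left(B,P \right)} = -3 + 0 = -3$)
$x{\left(s,u \right)} = 0$
$N{\left(n \right)} = 0$
$g{\left(-10,-27 \right)} N{\left(-17 \right)} = \left(-5\right) \left(-27\right) 0 = 135 \cdot 0 = 0$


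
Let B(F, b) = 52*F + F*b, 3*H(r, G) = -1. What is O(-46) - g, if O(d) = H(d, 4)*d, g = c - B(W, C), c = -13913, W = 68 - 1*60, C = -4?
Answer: 42937/3 ≈ 14312.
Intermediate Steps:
W = 8 (W = 68 - 60 = 8)
H(r, G) = -⅓ (H(r, G) = (⅓)*(-1) = -⅓)
g = -14297 (g = -13913 - 8*(52 - 4) = -13913 - 8*48 = -13913 - 1*384 = -13913 - 384 = -14297)
O(d) = -d/3
O(-46) - g = -⅓*(-46) - 1*(-14297) = 46/3 + 14297 = 42937/3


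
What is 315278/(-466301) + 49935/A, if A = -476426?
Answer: -173491376863/222157920226 ≈ -0.78094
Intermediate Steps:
315278/(-466301) + 49935/A = 315278/(-466301) + 49935/(-476426) = 315278*(-1/466301) + 49935*(-1/476426) = -315278/466301 - 49935/476426 = -173491376863/222157920226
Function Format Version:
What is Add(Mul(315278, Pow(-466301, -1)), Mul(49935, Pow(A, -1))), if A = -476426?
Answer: Rational(-173491376863, 222157920226) ≈ -0.78094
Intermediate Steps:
Add(Mul(315278, Pow(-466301, -1)), Mul(49935, Pow(A, -1))) = Add(Mul(315278, Pow(-466301, -1)), Mul(49935, Pow(-476426, -1))) = Add(Mul(315278, Rational(-1, 466301)), Mul(49935, Rational(-1, 476426))) = Add(Rational(-315278, 466301), Rational(-49935, 476426)) = Rational(-173491376863, 222157920226)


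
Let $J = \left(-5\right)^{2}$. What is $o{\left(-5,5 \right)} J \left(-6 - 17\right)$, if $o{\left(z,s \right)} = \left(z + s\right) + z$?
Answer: $2875$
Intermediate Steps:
$J = 25$
$o{\left(z,s \right)} = s + 2 z$ ($o{\left(z,s \right)} = \left(s + z\right) + z = s + 2 z$)
$o{\left(-5,5 \right)} J \left(-6 - 17\right) = \left(5 + 2 \left(-5\right)\right) 25 \left(-6 - 17\right) = \left(5 - 10\right) 25 \left(-6 - 17\right) = \left(-5\right) 25 \left(-23\right) = \left(-125\right) \left(-23\right) = 2875$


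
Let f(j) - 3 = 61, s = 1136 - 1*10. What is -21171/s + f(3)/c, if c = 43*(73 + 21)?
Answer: -42750559/2275646 ≈ -18.786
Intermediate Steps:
s = 1126 (s = 1136 - 10 = 1126)
f(j) = 64 (f(j) = 3 + 61 = 64)
c = 4042 (c = 43*94 = 4042)
-21171/s + f(3)/c = -21171/1126 + 64/4042 = -21171*1/1126 + 64*(1/4042) = -21171/1126 + 32/2021 = -42750559/2275646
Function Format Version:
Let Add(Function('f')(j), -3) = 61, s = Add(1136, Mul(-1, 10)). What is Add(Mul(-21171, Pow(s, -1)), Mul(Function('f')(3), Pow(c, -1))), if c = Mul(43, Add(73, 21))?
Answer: Rational(-42750559, 2275646) ≈ -18.786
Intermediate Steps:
s = 1126 (s = Add(1136, -10) = 1126)
Function('f')(j) = 64 (Function('f')(j) = Add(3, 61) = 64)
c = 4042 (c = Mul(43, 94) = 4042)
Add(Mul(-21171, Pow(s, -1)), Mul(Function('f')(3), Pow(c, -1))) = Add(Mul(-21171, Pow(1126, -1)), Mul(64, Pow(4042, -1))) = Add(Mul(-21171, Rational(1, 1126)), Mul(64, Rational(1, 4042))) = Add(Rational(-21171, 1126), Rational(32, 2021)) = Rational(-42750559, 2275646)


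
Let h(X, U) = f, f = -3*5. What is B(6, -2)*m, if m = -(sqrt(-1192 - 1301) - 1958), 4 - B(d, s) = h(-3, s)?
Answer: 37202 - 57*I*sqrt(277) ≈ 37202.0 - 948.67*I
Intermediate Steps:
f = -15
h(X, U) = -15
B(d, s) = 19 (B(d, s) = 4 - 1*(-15) = 4 + 15 = 19)
m = 1958 - 3*I*sqrt(277) (m = -(sqrt(-2493) - 1958) = -(3*I*sqrt(277) - 1958) = -(-1958 + 3*I*sqrt(277)) = 1958 - 3*I*sqrt(277) ≈ 1958.0 - 49.93*I)
B(6, -2)*m = 19*(1958 - 3*I*sqrt(277)) = 37202 - 57*I*sqrt(277)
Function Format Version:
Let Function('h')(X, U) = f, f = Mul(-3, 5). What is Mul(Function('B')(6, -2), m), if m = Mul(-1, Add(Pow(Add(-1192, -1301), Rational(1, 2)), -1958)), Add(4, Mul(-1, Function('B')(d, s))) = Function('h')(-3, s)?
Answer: Add(37202, Mul(-57, I, Pow(277, Rational(1, 2)))) ≈ Add(37202., Mul(-948.67, I))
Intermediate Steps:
f = -15
Function('h')(X, U) = -15
Function('B')(d, s) = 19 (Function('B')(d, s) = Add(4, Mul(-1, -15)) = Add(4, 15) = 19)
m = Add(1958, Mul(-3, I, Pow(277, Rational(1, 2)))) (m = Mul(-1, Add(Pow(-2493, Rational(1, 2)), -1958)) = Mul(-1, Add(Mul(3, I, Pow(277, Rational(1, 2))), -1958)) = Mul(-1, Add(-1958, Mul(3, I, Pow(277, Rational(1, 2))))) = Add(1958, Mul(-3, I, Pow(277, Rational(1, 2)))) ≈ Add(1958.0, Mul(-49.930, I)))
Mul(Function('B')(6, -2), m) = Mul(19, Add(1958, Mul(-3, I, Pow(277, Rational(1, 2))))) = Add(37202, Mul(-57, I, Pow(277, Rational(1, 2))))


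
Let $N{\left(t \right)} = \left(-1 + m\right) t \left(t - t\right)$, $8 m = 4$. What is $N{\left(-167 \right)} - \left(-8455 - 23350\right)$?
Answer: $31805$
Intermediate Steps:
$m = \frac{1}{2}$ ($m = \frac{1}{8} \cdot 4 = \frac{1}{2} \approx 0.5$)
$N{\left(t \right)} = 0$ ($N{\left(t \right)} = \left(-1 + \frac{1}{2}\right) t \left(t - t\right) = - \frac{t}{2} \cdot 0 = 0$)
$N{\left(-167 \right)} - \left(-8455 - 23350\right) = 0 - \left(-8455 - 23350\right) = 0 - -31805 = 0 + 31805 = 31805$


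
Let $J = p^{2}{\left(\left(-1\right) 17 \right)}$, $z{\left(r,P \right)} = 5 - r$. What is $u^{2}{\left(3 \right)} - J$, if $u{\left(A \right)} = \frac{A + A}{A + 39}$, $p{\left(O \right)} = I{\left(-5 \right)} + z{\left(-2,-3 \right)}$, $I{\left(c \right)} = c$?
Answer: $- \frac{195}{49} \approx -3.9796$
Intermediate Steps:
$p{\left(O \right)} = 2$ ($p{\left(O \right)} = -5 + \left(5 - -2\right) = -5 + \left(5 + 2\right) = -5 + 7 = 2$)
$u{\left(A \right)} = \frac{2 A}{39 + A}$
$J = 4$ ($J = 2^{2} = 4$)
$u^{2}{\left(3 \right)} - J = \left(2 \cdot 3 \frac{1}{39 + 3}\right)^{2} - 4 = \left(2 \cdot 3 \cdot \frac{1}{42}\right)^{2} - 4 = \left(\frac{1}{7}\right)^{2} - 4 = \frac{1}{49} - 4 = - \frac{195}{49}$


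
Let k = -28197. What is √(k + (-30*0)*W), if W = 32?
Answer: 3*I*√3133 ≈ 167.92*I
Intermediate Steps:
√(k + (-30*0)*W) = √(-28197 - 30*0*32) = √(-28197 + 0*32) = √(-28197 + 0) = √(-28197) = 3*I*√3133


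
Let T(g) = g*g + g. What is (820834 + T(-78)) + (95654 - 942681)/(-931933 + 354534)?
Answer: 477417436187/577399 ≈ 8.2684e+5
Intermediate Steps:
T(g) = g + g**2 (T(g) = g**2 + g = g + g**2)
(820834 + T(-78)) + (95654 - 942681)/(-931933 + 354534) = (820834 - 78*(1 - 78)) + (95654 - 942681)/(-931933 + 354534) = (820834 - 78*(-77)) - 847027/(-577399) = (820834 + 6006) - 847027*(-1/577399) = 826840 + 847027/577399 = 477417436187/577399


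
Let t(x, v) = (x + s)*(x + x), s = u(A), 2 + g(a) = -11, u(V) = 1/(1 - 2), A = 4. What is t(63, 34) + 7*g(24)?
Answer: 7721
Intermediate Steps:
u(V) = -1 (u(V) = 1/(-1) = -1)
g(a) = -13 (g(a) = -2 - 11 = -13)
s = -1
t(x, v) = 2*x*(-1 + x) (t(x, v) = (x - 1)*(x + x) = (-1 + x)*(2*x) = 2*x*(-1 + x))
t(63, 34) + 7*g(24) = 2*63*(-1 + 63) + 7*(-13) = 2*63*62 - 91 = 7812 - 91 = 7721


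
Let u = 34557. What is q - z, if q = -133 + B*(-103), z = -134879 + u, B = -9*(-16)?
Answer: 85357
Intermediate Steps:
B = 144
z = -100322 (z = -134879 + 34557 = -100322)
q = -14965 (q = -133 + 144*(-103) = -133 - 14832 = -14965)
q - z = -14965 - 1*(-100322) = -14965 + 100322 = 85357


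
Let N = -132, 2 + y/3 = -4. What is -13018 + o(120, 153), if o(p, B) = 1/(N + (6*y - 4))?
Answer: -3176393/244 ≈ -13018.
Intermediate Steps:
y = -18 (y = -6 + 3*(-4) = -6 - 12 = -18)
o(p, B) = -1/244 (o(p, B) = 1/(-132 + (6*(-18) - 4)) = 1/(-132 + (-108 - 4)) = 1/(-132 - 112) = 1/(-244) = -1/244)
-13018 + o(120, 153) = -13018 - 1/244 = -3176393/244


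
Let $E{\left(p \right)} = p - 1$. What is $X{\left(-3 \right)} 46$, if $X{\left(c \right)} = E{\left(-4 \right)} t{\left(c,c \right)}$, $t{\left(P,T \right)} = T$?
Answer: $690$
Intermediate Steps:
$E{\left(p \right)} = -1 + p$ ($E{\left(p \right)} = p - 1 = -1 + p$)
$X{\left(c \right)} = - 5 c$ ($X{\left(c \right)} = \left(-1 - 4\right) c = - 5 c$)
$X{\left(-3 \right)} 46 = \left(-5\right) \left(-3\right) 46 = 15 \cdot 46 = 690$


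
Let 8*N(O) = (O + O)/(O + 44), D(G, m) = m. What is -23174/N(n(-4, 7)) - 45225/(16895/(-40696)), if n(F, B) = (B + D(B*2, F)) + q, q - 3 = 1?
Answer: -13397541744/23653 ≈ -5.6642e+5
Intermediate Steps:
q = 4 (q = 3 + 1 = 4)
n(F, B) = 4 + B + F (n(F, B) = (B + F) + 4 = 4 + B + F)
N(O) = O/(4*(44 + O)) (N(O) = ((O + O)/(O + 44))/8 = ((2*O)/(44 + O))/8 = (2*O/(44 + O))/8 = O/(4*(44 + O)))
-23174/N(n(-4, 7)) - 45225/(16895/(-40696)) = -23174*4*(44 + (4 + 7 - 4))/(4 + 7 - 4) - 45225/(16895/(-40696)) = -23174/((¼)*7/(44 + 7)) - 45225/(16895*(-1/40696)) = -23174/((¼)*7/51) - 45225/(-16895/40696) = -23174/((¼)*7*(1/51)) - 45225*(-40696/16895) = -23174/7/204 + 368095320/3379 = -23174*204/7 + 368095320/3379 = -4727496/7 + 368095320/3379 = -13397541744/23653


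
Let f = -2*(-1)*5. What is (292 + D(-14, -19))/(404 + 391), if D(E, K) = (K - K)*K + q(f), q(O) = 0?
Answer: 292/795 ≈ 0.36730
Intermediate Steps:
f = 10 (f = 2*5 = 10)
D(E, K) = 0 (D(E, K) = (K - K)*K + 0 = 0*K + 0 = 0 + 0 = 0)
(292 + D(-14, -19))/(404 + 391) = (292 + 0)/(404 + 391) = 292/795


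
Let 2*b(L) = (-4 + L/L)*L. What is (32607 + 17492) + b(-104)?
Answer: 50255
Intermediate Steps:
b(L) = -3*L/2 (b(L) = ((-4 + L/L)*L)/2 = ((-4 + 1)*L)/2 = (-3*L)/2 = -3*L/2)
(32607 + 17492) + b(-104) = (32607 + 17492) - 3/2*(-104) = 50099 + 156 = 50255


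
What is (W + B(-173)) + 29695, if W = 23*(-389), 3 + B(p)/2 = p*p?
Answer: 80600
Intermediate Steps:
B(p) = -6 + 2*p**2 (B(p) = -6 + 2*(p*p) = -6 + 2*p**2)
W = -8947
(W + B(-173)) + 29695 = (-8947 + (-6 + 2*(-173)**2)) + 29695 = (-8947 + (-6 + 2*29929)) + 29695 = (-8947 + (-6 + 59858)) + 29695 = (-8947 + 59852) + 29695 = 50905 + 29695 = 80600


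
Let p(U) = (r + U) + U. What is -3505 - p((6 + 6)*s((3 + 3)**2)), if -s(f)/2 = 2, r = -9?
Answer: -3400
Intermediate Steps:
s(f) = -4 (s(f) = -2*2 = -4)
p(U) = -9 + 2*U (p(U) = (-9 + U) + U = -9 + 2*U)
-3505 - p((6 + 6)*s((3 + 3)**2)) = -3505 - (-9 + 2*((6 + 6)*(-4))) = -3505 - (-9 + 2*(12*(-4))) = -3505 - (-9 + 2*(-48)) = -3505 - (-9 - 96) = -3505 - 1*(-105) = -3505 + 105 = -3400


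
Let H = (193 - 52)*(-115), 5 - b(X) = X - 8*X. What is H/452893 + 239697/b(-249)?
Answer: -4721098917/34222958 ≈ -137.95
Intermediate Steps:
b(X) = 5 + 7*X (b(X) = 5 - (X - 8*X) = 5 - (-7)*X = 5 + 7*X)
H = -16215 (H = 141*(-115) = -16215)
H/452893 + 239697/b(-249) = -16215/452893 + 239697/(5 + 7*(-249)) = -16215*1/452893 + 239697/(5 - 1743) = -705/19691 + 239697/(-1738) = -705/19691 + 239697*(-1/1738) = -705/19691 - 239697/1738 = -4721098917/34222958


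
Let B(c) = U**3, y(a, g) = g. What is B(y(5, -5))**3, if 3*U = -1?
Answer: -1/19683 ≈ -5.0805e-5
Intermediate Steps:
U = -1/3 (U = (1/3)*(-1) = -1/3 ≈ -0.33333)
B(c) = -1/27 (B(c) = (-1/3)**3 = -1/27)
B(y(5, -5))**3 = (-1/27)**3 = -1/19683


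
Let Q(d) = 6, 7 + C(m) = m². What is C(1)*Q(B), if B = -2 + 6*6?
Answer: -36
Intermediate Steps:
C(m) = -7 + m²
B = 34 (B = -2 + 36 = 34)
C(1)*Q(B) = (-7 + 1²)*6 = (-7 + 1)*6 = -6*6 = -36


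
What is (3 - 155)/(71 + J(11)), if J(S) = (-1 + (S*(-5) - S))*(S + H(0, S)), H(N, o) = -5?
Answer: 152/331 ≈ 0.45921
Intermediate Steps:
J(S) = (-1 - 6*S)*(-5 + S) (J(S) = (-1 + (S*(-5) - S))*(S - 5) = (-1 + (-5*S - S))*(-5 + S) = (-1 - 6*S)*(-5 + S))
(3 - 155)/(71 + J(11)) = (3 - 155)/(71 + (5 - 6*11**2 + 29*11)) = -152/(71 + (5 - 6*121 + 319)) = -152/(71 + (5 - 726 + 319)) = -152/(71 - 402) = -152/(-331) = -1/331*(-152) = 152/331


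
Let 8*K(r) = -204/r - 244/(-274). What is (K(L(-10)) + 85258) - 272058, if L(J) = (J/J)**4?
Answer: -102380313/548 ≈ -1.8683e+5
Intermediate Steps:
L(J) = 1 (L(J) = 1**4 = 1)
K(r) = 61/548 - 51/(2*r) (K(r) = (-204/r - 244/(-274))/8 = (-204/r - 244*(-1/274))/8 = (-204/r + 122/137)/8 = (122/137 - 204/r)/8 = 61/548 - 51/(2*r))
(K(L(-10)) + 85258) - 272058 = ((1/548)*(-13974 + 61*1)/1 + 85258) - 272058 = ((1/548)*1*(-13974 + 61) + 85258) - 272058 = ((1/548)*1*(-13913) + 85258) - 272058 = (-13913/548 + 85258) - 272058 = 46707471/548 - 272058 = -102380313/548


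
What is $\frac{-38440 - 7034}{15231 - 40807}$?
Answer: $\frac{22737}{12788} \approx 1.778$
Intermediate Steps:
$\frac{-38440 - 7034}{15231 - 40807} = - \frac{45474}{-25576} = \left(-45474\right) \left(- \frac{1}{25576}\right) = \frac{22737}{12788}$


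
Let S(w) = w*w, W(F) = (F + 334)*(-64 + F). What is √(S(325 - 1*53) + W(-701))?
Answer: √354739 ≈ 595.60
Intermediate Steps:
W(F) = (-64 + F)*(334 + F) (W(F) = (334 + F)*(-64 + F) = (-64 + F)*(334 + F))
S(w) = w²
√(S(325 - 1*53) + W(-701)) = √((325 - 1*53)² + (-21376 + (-701)² + 270*(-701))) = √((325 - 53)² + (-21376 + 491401 - 189270)) = √(272² + 280755) = √(73984 + 280755) = √354739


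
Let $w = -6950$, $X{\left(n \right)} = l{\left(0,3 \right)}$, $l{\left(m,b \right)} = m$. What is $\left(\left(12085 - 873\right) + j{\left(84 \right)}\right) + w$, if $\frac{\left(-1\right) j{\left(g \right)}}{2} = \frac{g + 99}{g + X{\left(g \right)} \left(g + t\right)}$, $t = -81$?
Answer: $\frac{59607}{14} \approx 4257.6$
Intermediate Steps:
$X{\left(n \right)} = 0$
$j{\left(g \right)} = - \frac{2 \left(99 + g\right)}{g}$ ($j{\left(g \right)} = - 2 \frac{g + 99}{g + 0 \left(g - 81\right)} = - 2 \frac{99 + g}{g + 0 \left(-81 + g\right)} = - 2 \frac{99 + g}{g + 0} = - 2 \frac{99 + g}{g} = - \frac{2 \left(99 + g\right)}{g}$)
$\left(\left(12085 - 873\right) + j{\left(84 \right)}\right) + w = \left(\left(12085 - 873\right) - \left(2 + \frac{198}{84}\right)\right) - 6950 = \left(11212 - \frac{61}{14}\right) - 6950 = \frac{156907}{14} - 6950 = \frac{59607}{14}$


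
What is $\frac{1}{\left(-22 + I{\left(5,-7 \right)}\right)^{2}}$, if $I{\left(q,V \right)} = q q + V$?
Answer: $\frac{1}{16} \approx 0.0625$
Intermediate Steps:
$I{\left(q,V \right)} = V + q^{2}$ ($I{\left(q,V \right)} = q^{2} + V = V + q^{2}$)
$\frac{1}{\left(-22 + I{\left(5,-7 \right)}\right)^{2}} = \frac{1}{\left(-22 - \left(7 - 5^{2}\right)\right)^{2}} = \frac{1}{\left(-22 + \left(-7 + 25\right)\right)^{2}} = \frac{1}{\left(-22 + 18\right)^{2}} = \frac{1}{\left(-4\right)^{2}} = \frac{1}{16}$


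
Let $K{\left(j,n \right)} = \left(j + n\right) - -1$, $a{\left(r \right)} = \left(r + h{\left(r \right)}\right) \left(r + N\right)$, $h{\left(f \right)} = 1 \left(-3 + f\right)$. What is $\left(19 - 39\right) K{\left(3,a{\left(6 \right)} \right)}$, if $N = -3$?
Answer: $-620$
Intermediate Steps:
$h{\left(f \right)} = -3 + f$
$a{\left(r \right)} = \left(-3 + r\right) \left(-3 + 2 r\right)$ ($a{\left(r \right)} = \left(r + \left(-3 + r\right)\right) \left(r - 3\right) = \left(-3 + 2 r\right) \left(-3 + r\right) = \left(-3 + r\right) \left(-3 + 2 r\right)$)
$K{\left(j,n \right)} = 1 + j + n$ ($K{\left(j,n \right)} = \left(j + n\right) + 1 = 1 + j + n$)
$\left(19 - 39\right) K{\left(3,a{\left(6 \right)} \right)} = \left(19 - 39\right) \left(1 + 3 + \left(9 - 54 + 2 \cdot 6^{2}\right)\right) = - 20 \left(1 + 3 + \left(9 - 54 + 2 \cdot 36\right)\right) = - 20 \left(1 + 3 + \left(9 - 54 + 72\right)\right) = - 20 \left(1 + 3 + 27\right) = \left(-20\right) 31 = -620$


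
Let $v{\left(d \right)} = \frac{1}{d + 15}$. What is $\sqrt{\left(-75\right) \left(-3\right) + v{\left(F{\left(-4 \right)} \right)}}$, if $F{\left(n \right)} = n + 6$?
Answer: $\frac{\sqrt{65042}}{17} \approx 15.002$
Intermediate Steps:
$F{\left(n \right)} = 6 + n$
$v{\left(d \right)} = \frac{1}{15 + d}$
$\sqrt{\left(-75\right) \left(-3\right) + v{\left(F{\left(-4 \right)} \right)}} = \sqrt{\left(-75\right) \left(-3\right) + \frac{1}{15 + \left(6 - 4\right)}} = \sqrt{225 + \frac{1}{15 + 2}} = \sqrt{225 + \frac{1}{17}} = \sqrt{\frac{3826}{17}} = \frac{\sqrt{65042}}{17}$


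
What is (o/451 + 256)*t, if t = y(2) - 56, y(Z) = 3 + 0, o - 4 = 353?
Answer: -6138089/451 ≈ -13610.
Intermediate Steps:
o = 357 (o = 4 + 353 = 357)
y(Z) = 3
t = -53 (t = 3 - 56 = -53)
(o/451 + 256)*t = (357/451 + 256)*(-53) = (115813/451)*(-53) = -6138089/451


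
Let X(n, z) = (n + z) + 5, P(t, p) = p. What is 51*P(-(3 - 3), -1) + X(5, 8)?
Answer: -33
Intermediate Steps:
X(n, z) = 5 + n + z
51*P(-(3 - 3), -1) + X(5, 8) = 51*(-1) + (5 + 5 + 8) = -51 + 18 = -33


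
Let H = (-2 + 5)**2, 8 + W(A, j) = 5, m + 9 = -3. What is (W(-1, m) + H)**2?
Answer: 36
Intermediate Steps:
m = -12 (m = -9 - 3 = -12)
W(A, j) = -3 (W(A, j) = -8 + 5 = -3)
H = 9 (H = 3**2 = 9)
(W(-1, m) + H)**2 = (-3 + 9)**2 = 6**2 = 36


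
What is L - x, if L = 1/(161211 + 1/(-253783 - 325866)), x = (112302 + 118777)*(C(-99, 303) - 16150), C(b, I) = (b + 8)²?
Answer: 169918156516674764287/93445794938 ≈ 1.8184e+9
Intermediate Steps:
C(b, I) = (8 + b)²
x = -1818360651 (x = (112302 + 118777)*((8 - 99)² - 16150) = 231079*((-91)² - 16150) = 231079*(8281 - 16150) = 231079*(-7869) = -1818360651)
L = 579649/93445794938 (L = 1/(161211 + 1/(-579649)) = 1/(161211 - 1/579649) = 1/(93445794938/579649) = 579649/93445794938 ≈ 6.2031e-6)
L - x = 579649/93445794938 - 1*(-1818360651) = 579649/93445794938 + 1818360651 = 169918156516674764287/93445794938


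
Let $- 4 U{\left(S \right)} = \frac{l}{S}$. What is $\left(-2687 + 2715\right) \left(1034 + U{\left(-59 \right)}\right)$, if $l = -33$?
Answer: $\frac{1707937}{59} \approx 28948.0$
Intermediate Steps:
$U{\left(S \right)} = \frac{33}{4 S}$ ($U{\left(S \right)} = - \frac{\left(-33\right) \frac{1}{S}}{4} = \frac{33}{4 S}$)
$\left(-2687 + 2715\right) \left(1034 + U{\left(-59 \right)}\right) = \left(-2687 + 2715\right) \left(1034 + \frac{33}{4 \left(-59\right)}\right) = 28 \left(1034 + \frac{33}{4} \left(- \frac{1}{59}\right)\right) = 28 \left(1034 - \frac{33}{236}\right) = 28 \cdot \frac{243991}{236} = \frac{1707937}{59}$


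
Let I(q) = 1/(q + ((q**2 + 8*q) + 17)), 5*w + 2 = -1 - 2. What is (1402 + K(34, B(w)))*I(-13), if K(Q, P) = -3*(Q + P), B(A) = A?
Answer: 1303/69 ≈ 18.884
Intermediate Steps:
w = -1 (w = -2/5 + (-1 - 2)/5 = -2/5 + (1/5)*(-3) = -2/5 - 3/5 = -1)
K(Q, P) = -3*P - 3*Q (K(Q, P) = -3*(P + Q) = -3*P - 3*Q)
I(q) = 1/(17 + q**2 + 9*q) (I(q) = 1/(q + (17 + q**2 + 8*q)) = 1/(17 + q**2 + 9*q))
(1402 + K(34, B(w)))*I(-13) = (1402 + (-3*(-1) - 3*34))/(17 + (-13)**2 + 9*(-13)) = (1402 + (3 - 102))/(17 + 169 - 117) = (1402 - 99)/69 = 1303*(1/69) = 1303/69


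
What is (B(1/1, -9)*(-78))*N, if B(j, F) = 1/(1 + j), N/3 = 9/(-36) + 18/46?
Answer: -1521/92 ≈ -16.533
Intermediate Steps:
N = 39/92 (N = 3*(9/(-36) + 18/46) = 3*(9*(-1/36) + 18*(1/46)) = 3*(-1/4 + 9/23) = 3*(13/92) = 39/92 ≈ 0.42391)
(B(1/1, -9)*(-78))*N = (-78/(1 + 1/1))*(39/92) = (-78/(1 + 1*1))*(39/92) = (-78/(1 + 1))*(39/92) = (-78/2)*(39/92) = ((1/2)*(-78))*(39/92) = -39*39/92 = -1521/92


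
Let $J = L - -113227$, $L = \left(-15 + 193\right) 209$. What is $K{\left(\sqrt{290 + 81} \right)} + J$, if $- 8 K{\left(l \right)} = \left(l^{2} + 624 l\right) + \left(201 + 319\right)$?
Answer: $\frac{1202541}{8} - 78 \sqrt{371} \approx 1.4882 \cdot 10^{5}$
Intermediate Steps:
$L = 37202$ ($L = 178 \cdot 209 = 37202$)
$J = 150429$ ($J = 37202 - -113227 = 37202 + 113227 = 150429$)
$K{\left(l \right)} = -65 - 78 l - \frac{l^{2}}{8}$ ($K{\left(l \right)} = - \frac{\left(l^{2} + 624 l\right) + \left(201 + 319\right)}{8} = - \frac{\left(l^{2} + 624 l\right) + 520}{8} = - \frac{520 + l^{2} + 624 l}{8} = -65 - 78 l - \frac{l^{2}}{8}$)
$K{\left(\sqrt{290 + 81} \right)} + J = \left(-65 - 78 \sqrt{290 + 81} - \frac{\left(\sqrt{290 + 81}\right)^{2}}{8}\right) + 150429 = \left(-65 - 78 \sqrt{371} - \frac{\left(\sqrt{371}\right)^{2}}{8}\right) + 150429 = \left(-65 - 78 \sqrt{371} - \frac{371}{8}\right) + 150429 = \left(- \frac{891}{8} - 78 \sqrt{371}\right) + 150429 = \frac{1202541}{8} - 78 \sqrt{371}$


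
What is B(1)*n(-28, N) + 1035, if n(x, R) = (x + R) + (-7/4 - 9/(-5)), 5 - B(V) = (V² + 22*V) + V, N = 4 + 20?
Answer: 22201/20 ≈ 1110.1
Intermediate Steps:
N = 24
B(V) = 5 - V² - 23*V (B(V) = 5 - ((V² + 22*V) + V) = 5 - (V² + 23*V) = 5 + (-V² - 23*V) = 5 - V² - 23*V)
n(x, R) = 1/20 + R + x (n(x, R) = (R + x) + (-7*¼ - 9*(-⅕)) = (R + x) + (-7/4 + 9/5) = (R + x) + 1/20 = 1/20 + R + x)
B(1)*n(-28, N) + 1035 = (5 - 1*1² - 23*1)*(1/20 + 24 - 28) + 1035 = (5 - 1*1 - 23)*(-79/20) + 1035 = (5 - 1 - 23)*(-79/20) + 1035 = -19*(-79/20) + 1035 = 1501/20 + 1035 = 22201/20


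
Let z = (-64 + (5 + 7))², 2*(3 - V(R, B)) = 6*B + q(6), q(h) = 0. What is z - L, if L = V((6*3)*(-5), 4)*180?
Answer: 4324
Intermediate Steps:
V(R, B) = 3 - 3*B (V(R, B) = 3 - (6*B + 0)/2 = 3 - 3*B)
L = -1620 (L = (3 - 3*4)*180 = (3 - 12)*180 = -9*180 = -1620)
z = 2704 (z = (-64 + 12)² = (-52)² = 2704)
z - L = 2704 - 1*(-1620) = 2704 + 1620 = 4324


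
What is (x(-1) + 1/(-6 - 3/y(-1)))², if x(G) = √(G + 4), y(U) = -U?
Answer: 244/81 - 2*√3/9 ≈ 2.6274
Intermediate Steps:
x(G) = √(4 + G)
(x(-1) + 1/(-6 - 3/y(-1)))² = (√(4 - 1) + 1/(-6 - 3/((-1*(-1)))))² = (√3 + 1/(-6 - 3/1))² = (√3 + 1/(-6 - 3*1))² = (√3 + 1/(-6 - 3))² = (√3 + 1/(-9))² = (√3 - ⅑)² = (-⅑ + √3)²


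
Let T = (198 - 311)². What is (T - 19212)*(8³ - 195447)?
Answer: 1255966205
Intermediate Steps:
T = 12769 (T = (-113)² = 12769)
(T - 19212)*(8³ - 195447) = (12769 - 19212)*(8³ - 195447) = -6443*(512 - 195447) = -6443*(-194935) = 1255966205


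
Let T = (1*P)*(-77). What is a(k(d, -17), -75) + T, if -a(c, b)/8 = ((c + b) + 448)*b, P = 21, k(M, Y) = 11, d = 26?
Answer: 228783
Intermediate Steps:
T = -1617 (T = (1*21)*(-77) = 21*(-77) = -1617)
a(c, b) = -8*b*(448 + b + c) (a(c, b) = -8*((c + b) + 448)*b = -8*((b + c) + 448)*b = -8*(448 + b + c)*b = -8*b*(448 + b + c))
a(k(d, -17), -75) + T = -8*(-75)*(448 - 75 + 11) - 1617 = -8*(-75)*384 - 1617 = 230400 - 1617 = 228783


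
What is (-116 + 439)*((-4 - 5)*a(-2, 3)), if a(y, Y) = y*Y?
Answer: 17442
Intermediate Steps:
a(y, Y) = Y*y
(-116 + 439)*((-4 - 5)*a(-2, 3)) = (-116 + 439)*((-4 - 5)*(3*(-2))) = 323*(-9*(-6)) = 323*54 = 17442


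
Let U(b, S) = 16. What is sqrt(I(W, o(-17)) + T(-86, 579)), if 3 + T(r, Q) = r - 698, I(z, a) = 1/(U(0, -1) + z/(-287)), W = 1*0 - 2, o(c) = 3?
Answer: I*sqrt(16608187454)/4594 ≈ 28.052*I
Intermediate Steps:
W = -2 (W = 0 - 2 = -2)
I(z, a) = 1/(16 - z/287) (I(z, a) = 1/(16 + z/(-287)) = 1/(16 + z*(-1/287)) = 1/(16 - z/287))
T(r, Q) = -701 + r (T(r, Q) = -3 + (r - 698) = -3 + (-698 + r) = -701 + r)
sqrt(I(W, o(-17)) + T(-86, 579)) = sqrt(-287/(-4592 - 2) + (-701 - 86)) = sqrt(-287/(-4594) - 787) = sqrt(-287*(-1/4594) - 787) = sqrt(287/4594 - 787) = sqrt(-3615191/4594) = I*sqrt(16608187454)/4594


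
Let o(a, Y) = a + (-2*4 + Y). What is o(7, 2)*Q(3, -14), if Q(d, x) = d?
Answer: 3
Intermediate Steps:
o(a, Y) = -8 + Y + a (o(a, Y) = a + (-8 + Y) = -8 + Y + a)
o(7, 2)*Q(3, -14) = (-8 + 2 + 7)*3 = 1*3 = 3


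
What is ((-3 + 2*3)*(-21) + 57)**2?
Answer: 36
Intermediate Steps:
((-3 + 2*3)*(-21) + 57)**2 = ((-3 + 6)*(-21) + 57)**2 = (3*(-21) + 57)**2 = (-63 + 57)**2 = (-6)**2 = 36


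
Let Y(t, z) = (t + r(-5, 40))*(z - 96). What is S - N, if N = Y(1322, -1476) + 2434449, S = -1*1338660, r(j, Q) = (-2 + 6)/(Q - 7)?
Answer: -18642079/11 ≈ -1.6947e+6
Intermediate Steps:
r(j, Q) = 4/(-7 + Q)
S = -1338660
Y(t, z) = (-96 + z)*(4/33 + t) (Y(t, z) = (t + 4/(-7 + 40))*(z - 96) = (t + 4/33)*(-96 + z) = (4/33 + t)*(-96 + z) = (-96 + z)*(4/33 + t))
N = 3916819/11 (N = (-128/11 - 96*1322 + (4/33)*(-1476) + 1322*(-1476)) + 2434449 = (-128/11 - 126912 - 1968/11 - 1951272) + 2434449 = -22862120/11 + 2434449 = 3916819/11 ≈ 3.5607e+5)
S - N = -1338660 - 1*3916819/11 = -1338660 - 3916819/11 = -18642079/11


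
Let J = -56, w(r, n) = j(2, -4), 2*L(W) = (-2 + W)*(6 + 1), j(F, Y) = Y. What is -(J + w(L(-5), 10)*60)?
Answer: 296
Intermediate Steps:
L(W) = -7 + 7*W/2 (L(W) = ((-2 + W)*(6 + 1))/2 = ((-2 + W)*7)/2 = (-14 + 7*W)/2 = -7 + 7*W/2)
w(r, n) = -4
-(J + w(L(-5), 10)*60) = -(-56 - 4*60) = -(-56 - 240) = -1*(-296) = 296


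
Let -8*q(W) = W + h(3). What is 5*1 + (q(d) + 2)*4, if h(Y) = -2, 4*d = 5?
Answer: 107/8 ≈ 13.375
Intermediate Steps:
d = 5/4 (d = (1/4)*5 = 5/4 ≈ 1.2500)
q(W) = 1/4 - W/8 (q(W) = -(W - 2)/8 = -(-2 + W)/8 = 1/4 - W/8)
5*1 + (q(d) + 2)*4 = 5*1 + ((1/4 - 1/8*5/4) + 2)*4 = 5 + ((1/4 - 5/32) + 2)*4 = 5 + (3/32 + 2)*4 = 5 + (67/32)*4 = 5 + 67/8 = 107/8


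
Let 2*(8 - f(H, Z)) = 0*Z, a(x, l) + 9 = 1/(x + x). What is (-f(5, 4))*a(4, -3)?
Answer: 71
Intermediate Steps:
a(x, l) = -9 + 1/(2*x) (a(x, l) = -9 + 1/(x + x) = -9 + 1/(2*x))
f(H, Z) = 8 (f(H, Z) = 8 - 0*Z = 8 - 1/2*0 = 8 + 0 = 8)
(-f(5, 4))*a(4, -3) = (-1*8)*(-9 + (1/2)/4) = -8*(-9 + (1/2)*(1/4)) = -8*(-9 + 1/8) = -8*(-71/8) = 71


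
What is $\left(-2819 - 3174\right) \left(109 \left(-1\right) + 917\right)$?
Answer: $-4842344$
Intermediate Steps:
$\left(-2819 - 3174\right) \left(109 \left(-1\right) + 917\right) = - 5993 \left(-109 + 917\right) = \left(-5993\right) 808 = -4842344$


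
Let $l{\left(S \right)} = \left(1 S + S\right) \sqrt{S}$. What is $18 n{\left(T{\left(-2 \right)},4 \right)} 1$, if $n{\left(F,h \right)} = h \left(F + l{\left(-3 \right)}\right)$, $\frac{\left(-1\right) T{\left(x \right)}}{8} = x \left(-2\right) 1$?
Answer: $-2304 - 432 i \sqrt{3} \approx -2304.0 - 748.25 i$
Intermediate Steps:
$l{\left(S \right)} = 2 S^{\frac{3}{2}}$ ($l{\left(S \right)} = \left(S + S\right) \sqrt{S} = 2 S \sqrt{S} = 2 S^{\frac{3}{2}}$)
$T{\left(x \right)} = 16 x$ ($T{\left(x \right)} = - 8 x \left(-2\right) 1 = - 8 - 2 x 1 = - 8 \left(- 2 x\right) = 16 x$)
$n{\left(F,h \right)} = h \left(F - 6 i \sqrt{3}\right)$ ($n{\left(F,h \right)} = h \left(F + 2 \left(-3\right)^{\frac{3}{2}}\right) = h \left(F + 2 \left(- 3 i \sqrt{3}\right)\right) = h \left(F - 6 i \sqrt{3}\right)$)
$18 n{\left(T{\left(-2 \right)},4 \right)} 1 = 18 \cdot 4 \left(16 \left(-2\right) - 6 i \sqrt{3}\right) 1 = 18 \cdot 4 \left(-32 - 6 i \sqrt{3}\right) 1 = 18 \left(-128 - 24 i \sqrt{3}\right) 1 = \left(-2304 - 432 i \sqrt{3}\right) 1 = -2304 - 432 i \sqrt{3}$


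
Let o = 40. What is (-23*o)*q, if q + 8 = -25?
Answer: 30360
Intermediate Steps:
q = -33 (q = -8 - 25 = -33)
(-23*o)*q = -23*40*(-33) = -920*(-33) = 30360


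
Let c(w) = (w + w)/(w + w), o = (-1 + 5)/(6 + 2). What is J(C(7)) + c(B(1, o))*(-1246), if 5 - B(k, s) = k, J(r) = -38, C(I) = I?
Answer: -1284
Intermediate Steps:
o = ½ (o = 4/8 = 4*(⅛) = ½ ≈ 0.50000)
B(k, s) = 5 - k
c(w) = 1 (c(w) = (2*w)/((2*w)) = (2*w)*(1/(2*w)) = 1)
J(C(7)) + c(B(1, o))*(-1246) = -38 + 1*(-1246) = -38 - 1246 = -1284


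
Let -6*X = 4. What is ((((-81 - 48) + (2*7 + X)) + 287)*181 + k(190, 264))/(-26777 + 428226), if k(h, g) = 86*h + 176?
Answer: 142582/1204347 ≈ 0.11839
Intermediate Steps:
X = -⅔ (X = -⅙*4 = -⅔ ≈ -0.66667)
k(h, g) = 176 + 86*h
((((-81 - 48) + (2*7 + X)) + 287)*181 + k(190, 264))/(-26777 + 428226) = ((((-81 - 48) + (2*7 - ⅔)) + 287)*181 + (176 + 86*190))/(-26777 + 428226) = (((-129 + (14 - ⅔)) + 287)*181 + (176 + 16340))/401449 = (((-129 + 40/3) + 287)*181 + 16516)*(1/401449) = ((-347/3 + 287)*181 + 16516)*(1/401449) = ((514/3)*181 + 16516)*(1/401449) = (93034/3 + 16516)*(1/401449) = (142582/3)*(1/401449) = 142582/1204347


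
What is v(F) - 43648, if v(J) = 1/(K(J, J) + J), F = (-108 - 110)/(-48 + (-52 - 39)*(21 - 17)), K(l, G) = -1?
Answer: -4234062/97 ≈ -43650.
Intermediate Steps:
F = 109/206 (F = -218/(-48 - 91*4) = -218/(-48 - 364) = -218/(-412) = -218*(-1/412) = 109/206 ≈ 0.52913)
v(J) = 1/(-1 + J)
v(F) - 43648 = 1/(-1 + 109/206) - 43648 = 1/(-97/206) - 43648 = -206/97 - 43648 = -4234062/97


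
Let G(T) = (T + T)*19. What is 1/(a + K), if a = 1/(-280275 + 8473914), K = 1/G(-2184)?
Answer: -75556276432/901183 ≈ -83841.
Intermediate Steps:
G(T) = 38*T (G(T) = (2*T)*19 = 38*T)
K = -1/82992 (K = 1/(38*(-2184)) = 1/(-82992) = -1/82992 ≈ -1.2049e-5)
a = 1/8193639 ≈ 1.2205e-7
1/(a + K) = 1/(1/8193639 - 1/82992) = 1/(-901183/75556276432) = -75556276432/901183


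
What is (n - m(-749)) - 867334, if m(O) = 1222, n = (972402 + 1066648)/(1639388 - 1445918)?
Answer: -16803749027/19347 ≈ -8.6855e+5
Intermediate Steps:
n = 203905/19347 (n = 2039050/193470 = 2039050*(1/193470) = 203905/19347 ≈ 10.539)
(n - m(-749)) - 867334 = (203905/19347 - 1*1222) - 867334 = (203905/19347 - 1222) - 867334 = -23438129/19347 - 867334 = -16803749027/19347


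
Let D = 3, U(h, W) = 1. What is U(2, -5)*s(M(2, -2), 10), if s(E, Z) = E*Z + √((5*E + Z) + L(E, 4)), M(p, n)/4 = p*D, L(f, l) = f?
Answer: 240 + √154 ≈ 252.41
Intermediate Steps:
M(p, n) = 12*p (M(p, n) = 4*(p*3) = 4*(3*p) = 12*p)
s(E, Z) = √(Z + 6*E) + E*Z (s(E, Z) = E*Z + √((5*E + Z) + E) = E*Z + √((Z + 5*E) + E) = E*Z + √(Z + 6*E) = √(Z + 6*E) + E*Z)
U(2, -5)*s(M(2, -2), 10) = 1*(√(10 + 6*(12*2)) + (12*2)*10) = 1*(√(10 + 6*24) + 24*10) = 1*(√(10 + 144) + 240) = 1*(√154 + 240) = 1*(240 + √154) = 240 + √154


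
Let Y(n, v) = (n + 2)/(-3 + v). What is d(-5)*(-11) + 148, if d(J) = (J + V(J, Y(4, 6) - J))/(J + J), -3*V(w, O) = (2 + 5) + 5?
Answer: 1381/10 ≈ 138.10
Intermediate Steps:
Y(n, v) = (2 + n)/(-3 + v)
V(w, O) = -4 (V(w, O) = -((2 + 5) + 5)/3 = -(7 + 5)/3 = -⅓*12 = -4)
d(J) = (-4 + J)/(2*J) (d(J) = (J - 4)/(J + J) = (-4 + J)/((2*J)) = (-4 + J)*(1/(2*J)) = (-4 + J)/(2*J))
d(-5)*(-11) + 148 = ((½)*(-4 - 5)/(-5))*(-11) + 148 = ((½)*(-⅕)*(-9))*(-11) + 148 = (9/10)*(-11) + 148 = -99/10 + 148 = 1381/10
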